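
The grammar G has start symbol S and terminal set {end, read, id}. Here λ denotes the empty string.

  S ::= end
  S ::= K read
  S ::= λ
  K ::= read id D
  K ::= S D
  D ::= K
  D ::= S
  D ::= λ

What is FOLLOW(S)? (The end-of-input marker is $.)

{$, end, read}

FIRST(S) = {λ, end, read}  (via K read)
FIRST(K) = {λ, end, read}  (via S D)
FIRST(D) = {λ, end, read}  (via K, S)
FOLLOW(S) includes $ since S is the start symbol.
FOLLOW(S): in K::=S D, S is followed by D with FIRST {λ, end, read}; in K::=S D, the suffix after S is nullable, so FOLLOW(S) ⊇ FOLLOW(K) = {read}; in D::=S, the suffix after S is empty, so FOLLOW(S) ⊇ FOLLOW(D) = {read}. Thus FOLLOW(S) = {$, end, read}.
FOLLOW(K): in S::=K read, K is followed by read with FIRST {read}; in D::=K, the suffix after K is empty, so FOLLOW(K) ⊇ FOLLOW(D) = {read}. Thus FOLLOW(K) = {read}.
FOLLOW(D): in K::=read id D, the suffix after D is empty, so FOLLOW(D) ⊇ FOLLOW(K) = {read}; in K::=S D, the suffix after D is empty, so FOLLOW(D) ⊇ FOLLOW(K) = {read}. Thus FOLLOW(D) = {read}.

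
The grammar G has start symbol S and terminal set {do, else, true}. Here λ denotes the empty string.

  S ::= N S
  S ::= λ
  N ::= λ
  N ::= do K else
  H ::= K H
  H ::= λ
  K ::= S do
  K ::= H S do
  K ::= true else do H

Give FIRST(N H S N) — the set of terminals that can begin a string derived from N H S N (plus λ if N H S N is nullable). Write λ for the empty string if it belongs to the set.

{λ, do, true}

FIRST(N): from N::=λ we get {λ}; from N::=do K else we get {do}. So FIRST(N) = {λ, do}.
FIRST(S): from S::=N S we get {λ, do}; from S::=λ we get {λ}. So FIRST(S) = {λ, do}.
FIRST(H): from H::=K H we get {do, true}; from H::=λ we get {λ}. So FIRST(H) = {λ, do, true}.
FIRST(K): from K::=S do we get {do}; from K::=H S do we get {do, true}; from K::=true else do H we get {true}. So FIRST(K) = {do, true}.
FIRST(N H S N): take FIRST of each symbol in turn, carrying on past any symbol whose FIRST contains λ; result {λ, do, true}.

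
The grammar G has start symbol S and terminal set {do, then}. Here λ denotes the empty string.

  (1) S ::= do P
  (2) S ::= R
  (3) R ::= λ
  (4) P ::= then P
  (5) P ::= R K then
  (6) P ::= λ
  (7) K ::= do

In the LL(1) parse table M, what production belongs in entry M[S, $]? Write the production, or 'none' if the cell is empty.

FIRST(R): from R::=λ we get {λ}. So FIRST(R) = {λ}.
FIRST(K): from K::=do we get {do}. So FIRST(K) = {do}.
FIRST(S): from S::=do P we get {do}; from S::=R we get {λ}. So FIRST(S) = {λ, do}.
FIRST(P): from P::=then P we get {then}; from P::=R K then we get {do}; from P::=λ we get {λ}. So FIRST(P) = {λ, do, then}.
FOLLOW(S) includes $ since S is the start symbol.
FOLLOW(S): S appears on no right-hand side. Thus FOLLOW(S) = {$}.
For S ::= do P: FIRST(do P) = {do}, so it goes in M[S, t] for t ∈ {do}.
For S ::= R: FIRST(R) = {λ}, so it goes in M[S, t] for t ∈ {}; since λ ∈ FIRST, also for every t ∈ FOLLOW(S) = {$}.

S ::= R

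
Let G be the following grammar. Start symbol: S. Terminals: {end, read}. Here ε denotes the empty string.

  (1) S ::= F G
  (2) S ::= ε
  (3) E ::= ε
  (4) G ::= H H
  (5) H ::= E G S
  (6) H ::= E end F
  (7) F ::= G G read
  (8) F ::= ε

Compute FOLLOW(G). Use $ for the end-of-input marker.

FIRST(E) = {ε}
FIRST(S) = {ε, end}  (via F G)
FIRST(G) = {end}  (via H H)
FIRST(H) = {end}  (via E G S, E end F)
FIRST(F) = {ε, end}  (via G G read)
FOLLOW(S) includes $ since S is the start symbol.
FOLLOW(E): in H::=E G S, E is followed by G S with FIRST {end}; in H::=E end F, E is followed by end F with FIRST {end}. Thus FOLLOW(E) = {end}.
FOLLOW(S): in H::=E G S, the suffix after S is empty, so FOLLOW(S) ⊇ FOLLOW(H) = {$, end, read}. Thus FOLLOW(S) = {$, end, read}.
FOLLOW(G): in S::=F G, the suffix after G is empty, so FOLLOW(G) ⊇ FOLLOW(S) = {$, end, read}; in H::=E G S, G is followed by S with FIRST {ε, end}; in H::=E G S, the suffix after G is nullable, so FOLLOW(G) ⊇ FOLLOW(H) = {$, end, read}; in F::=G G read (occurrence 1), G is followed by G read with FIRST {end}; in F::=G G read (occurrence 2), G is followed by read with FIRST {read}. Thus FOLLOW(G) = {$, end, read}.
FOLLOW(H): in G::=H H (occurrence 1), H is followed by H with FIRST {end}; in G::=H H (occurrence 2), the suffix after H is empty, so FOLLOW(H) ⊇ FOLLOW(G) = {$, end, read}. Thus FOLLOW(H) = {$, end, read}.
FOLLOW(F): in S::=F G, F is followed by G with FIRST {end}; in H::=E end F, the suffix after F is empty, so FOLLOW(F) ⊇ FOLLOW(H) = {$, end, read}. Thus FOLLOW(F) = {$, end, read}.

{$, end, read}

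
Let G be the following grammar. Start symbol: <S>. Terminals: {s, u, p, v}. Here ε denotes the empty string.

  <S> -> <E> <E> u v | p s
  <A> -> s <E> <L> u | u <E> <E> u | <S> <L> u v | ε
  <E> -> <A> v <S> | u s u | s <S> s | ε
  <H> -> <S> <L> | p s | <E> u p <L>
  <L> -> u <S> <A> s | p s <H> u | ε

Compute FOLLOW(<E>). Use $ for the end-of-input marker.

FIRST(<L>): from <L>->u <S> <A> s we get {u}; from <L>->p s <H> u we get {p}; from <L>->ε we get {ε}. So FIRST(<L>) = {ε, p, u}.
FIRST(<S>): from <S>-><E> <E> u v we get {p, s, u, v}; from <S>->p s we get {p}. So FIRST(<S>) = {p, s, u, v}.
FIRST(<A>): from <A>->s <E> <L> u we get {s}; from <A>->u <E> <E> u we get {u}; from <A>-><S> <L> u v we get {p, s, u, v}; from <A>->ε we get {ε}. So FIRST(<A>) = {ε, p, s, u, v}.
FIRST(<E>): from <E>-><A> v <S> we get {p, s, u, v}; from <E>->u s u we get {u}; from <E>->s <S> s we get {s}; from <E>->ε we get {ε}. So FIRST(<E>) = {ε, p, s, u, v}.
FIRST(<H>): from <H>-><S> <L> we get {p, s, u, v}; from <H>->p s we get {p}; from <H>-><E> u p <L> we get {p, s, u, v}. So FIRST(<H>) = {p, s, u, v}.
FOLLOW(<S>) includes $ since <S> is the start symbol.
FOLLOW(<A>): in <E>-><A> v <S>, <A> is followed by v <S> with FIRST {v}; in <L>->u <S> <A> s, <A> is followed by s with FIRST {s}. Thus FOLLOW(<A>) = {s, v}.
FOLLOW(<E>): in <S>-><E> <E> u v (occurrence 1), <E> is followed by <E> u v with FIRST {p, s, u, v}; in <S>-><E> <E> u v (occurrence 2), <E> is followed by u v with FIRST {u}; in <A>->s <E> <L> u, <E> is followed by <L> u with FIRST {p, u}; in <A>->u <E> <E> u (occurrence 1), <E> is followed by <E> u with FIRST {p, s, u, v}; in <A>->u <E> <E> u (occurrence 2), <E> is followed by u with FIRST {u}; in <H>-><E> u p <L>, <E> is followed by u p <L> with FIRST {u}. Thus FOLLOW(<E>) = {p, s, u, v}.
FOLLOW(<H>): in <L>->p s <H> u, <H> is followed by u with FIRST {u}. Thus FOLLOW(<H>) = {u}.
FOLLOW(<S>): in <A>-><S> <L> u v, <S> is followed by <L> u v with FIRST {p, u}; in <E>-><A> v <S>, the suffix after <S> is empty, so FOLLOW(<S>) ⊇ FOLLOW(<E>) = {p, s, u, v}; in <E>->s <S> s, <S> is followed by s with FIRST {s}; in <H>-><S> <L>, <S> is followed by <L> with FIRST {ε, p, u}; in <H>-><S> <L>, the suffix after <S> is nullable, so FOLLOW(<S>) ⊇ FOLLOW(<H>) = {u}; in <L>->u <S> <A> s, <S> is followed by <A> s with FIRST {p, s, u, v}. Thus FOLLOW(<S>) = {$, p, s, u, v}.
FOLLOW(<L>): in <A>->s <E> <L> u, <L> is followed by u with FIRST {u}; in <A>-><S> <L> u v, <L> is followed by u v with FIRST {u}; in <H>-><S> <L>, the suffix after <L> is empty, so FOLLOW(<L>) ⊇ FOLLOW(<H>) = {u}; in <H>-><E> u p <L>, the suffix after <L> is empty, so FOLLOW(<L>) ⊇ FOLLOW(<H>) = {u}. Thus FOLLOW(<L>) = {u}.

{p, s, u, v}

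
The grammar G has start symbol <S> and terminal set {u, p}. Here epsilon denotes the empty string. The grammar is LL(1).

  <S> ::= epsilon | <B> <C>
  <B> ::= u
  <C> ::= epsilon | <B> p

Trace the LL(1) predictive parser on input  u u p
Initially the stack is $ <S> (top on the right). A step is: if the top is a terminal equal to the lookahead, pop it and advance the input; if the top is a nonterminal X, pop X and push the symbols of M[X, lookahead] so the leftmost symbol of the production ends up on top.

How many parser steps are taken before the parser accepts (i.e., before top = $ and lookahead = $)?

7

step 1: stack=$ <S>  input=u u p $  — expand <S> ::= <B> <C>
step 2: stack=$ <C> <B>  input=u u p $  — expand <B> ::= u
step 3: stack=$ <C> u  input=u u p $  — match u
step 4: stack=$ <C>  input=u p $  — expand <C> ::= <B> p
step 5: stack=$ p <B>  input=u p $  — expand <B> ::= u
step 6: stack=$ p u  input=u p $  — match u
step 7: stack=$ p  input=p $  — match p
Accept reached after 7 steps.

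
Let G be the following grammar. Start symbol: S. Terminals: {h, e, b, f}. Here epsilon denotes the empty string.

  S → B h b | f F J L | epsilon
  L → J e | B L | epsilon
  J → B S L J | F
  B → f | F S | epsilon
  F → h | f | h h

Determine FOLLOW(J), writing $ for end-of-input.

{$, e, f, h}

FIRST(F): from F→h we get {h}; from F→f we get {f}; from F→h h we get {h}. So FIRST(F) = {f, h}.
FIRST(B): from B→f we get {f}; from B→F S we get {f, h}; from B→epsilon we get {epsilon}. So FIRST(B) = {epsilon, f, h}.
FIRST(S): from S→B h b we get {f, h}; from S→f F J L we get {f}; from S→epsilon we get {epsilon}. So FIRST(S) = {epsilon, f, h}.
FIRST(L): from L→J e we get {f, h}; from L→B L we get {epsilon, f, h}; from L→epsilon we get {epsilon}. So FIRST(L) = {epsilon, f, h}.
FIRST(J): from J→B S L J we get {f, h}; from J→F we get {f, h}. So FIRST(J) = {f, h}.
FOLLOW(S) includes $ since S is the start symbol.
FOLLOW(S): in J→B S L J, S is followed by L J with FIRST {f, h}; in B→F S, the suffix after S is empty, so FOLLOW(S) ⊇ FOLLOW(B) = {$, f, h}. Thus FOLLOW(S) = {$, f, h}.
FOLLOW(L): in S→f F J L, the suffix after L is empty, so FOLLOW(L) ⊇ FOLLOW(S) = {$, f, h}; in L→B L, the suffix after L is empty (adds nothing new); in J→B S L J, L is followed by J with FIRST {f, h}. Thus FOLLOW(L) = {$, f, h}.
FOLLOW(J): in S→f F J L, J is followed by L with FIRST {epsilon, f, h}; in S→f F J L, the suffix after J is nullable, so FOLLOW(J) ⊇ FOLLOW(S) = {$, f, h}; in L→J e, J is followed by e with FIRST {e}; in J→B S L J, the suffix after J is empty (adds nothing new). Thus FOLLOW(J) = {$, e, f, h}.
FOLLOW(B): in S→B h b, B is followed by h b with FIRST {h}; in L→B L, B is followed by L with FIRST {epsilon, f, h}; in L→B L, the suffix after B is nullable, so FOLLOW(B) ⊇ FOLLOW(L) = {$, f, h}; in J→B S L J, B is followed by S L J with FIRST {f, h}. Thus FOLLOW(B) = {$, f, h}.
FOLLOW(F): in S→f F J L, F is followed by J L with FIRST {f, h}; in J→F, the suffix after F is empty, so FOLLOW(F) ⊇ FOLLOW(J) = {$, e, f, h}; in B→F S, F is followed by S with FIRST {epsilon, f, h}; in B→F S, the suffix after F is nullable, so FOLLOW(F) ⊇ FOLLOW(B) = {$, f, h}. Thus FOLLOW(F) = {$, e, f, h}.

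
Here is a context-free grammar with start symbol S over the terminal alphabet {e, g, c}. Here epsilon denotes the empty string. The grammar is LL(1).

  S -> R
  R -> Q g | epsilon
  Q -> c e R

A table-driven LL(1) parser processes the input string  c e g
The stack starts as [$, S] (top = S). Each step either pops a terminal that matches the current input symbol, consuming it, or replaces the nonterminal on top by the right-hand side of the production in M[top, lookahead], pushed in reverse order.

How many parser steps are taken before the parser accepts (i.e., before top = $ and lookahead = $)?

     Stack      Input    Action
  1  $ S        c e g $  expand S -> R
  2  $ R        c e g $  expand R -> Q g
  3  $ g Q      c e g $  expand Q -> c e R
  4  $ g R e c  c e g $  match c
  5  $ g R e    e g $    match e
  6  $ g R      g $      expand R -> epsilon
  7  $ g        g $      match g
Accept reached after 7 steps.

7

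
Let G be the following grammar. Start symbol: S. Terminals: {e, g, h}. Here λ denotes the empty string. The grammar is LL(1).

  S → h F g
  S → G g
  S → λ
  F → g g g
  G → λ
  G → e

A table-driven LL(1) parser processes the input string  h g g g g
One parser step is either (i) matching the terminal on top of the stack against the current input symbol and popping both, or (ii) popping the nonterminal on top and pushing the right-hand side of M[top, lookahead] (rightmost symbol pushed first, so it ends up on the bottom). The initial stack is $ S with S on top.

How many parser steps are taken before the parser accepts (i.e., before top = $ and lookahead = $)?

7

     Stack      Input        Action
  1  $ S        h g g g g $  expand S → h F g
  2  $ g F h    h g g g g $  match h
  3  $ g F      g g g g $    expand F → g g g
  4  $ g g g g  g g g g $    match g
  5  $ g g g    g g g $      match g
  6  $ g g      g g $        match g
  7  $ g        g $          match g
Accept reached after 7 steps.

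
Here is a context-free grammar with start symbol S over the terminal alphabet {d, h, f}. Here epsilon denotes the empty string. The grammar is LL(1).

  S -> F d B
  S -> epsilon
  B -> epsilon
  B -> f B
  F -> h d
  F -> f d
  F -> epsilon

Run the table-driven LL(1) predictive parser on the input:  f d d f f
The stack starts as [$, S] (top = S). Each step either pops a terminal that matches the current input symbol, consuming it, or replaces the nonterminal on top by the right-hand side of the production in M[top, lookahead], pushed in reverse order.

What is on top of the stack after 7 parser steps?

B

step 1: stack=$ S  input=f d d f f $  — expand S -> F d B
step 2: stack=$ B d F  input=f d d f f $  — expand F -> f d
step 3: stack=$ B d d f  input=f d d f f $  — match f
step 4: stack=$ B d d  input=d d f f $  — match d
step 5: stack=$ B d  input=d f f $  — match d
step 6: stack=$ B  input=f f $  — expand B -> f B
step 7: stack=$ B f  input=f f $  — match f
Stack after step 7: $ B (top = B).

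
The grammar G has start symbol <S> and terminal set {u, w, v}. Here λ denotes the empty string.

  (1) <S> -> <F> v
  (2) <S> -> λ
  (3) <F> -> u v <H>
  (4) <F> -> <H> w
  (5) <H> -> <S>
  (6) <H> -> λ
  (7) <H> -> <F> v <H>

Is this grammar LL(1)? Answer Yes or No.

FIRST(<S>) = {λ, u, w}
FIRST(<F>) = {u, w}
FIRST(<H>) = {λ, u, w}
FOLLOW(<S>) = {$, v, w}
FOLLOW(<F>) = {v}
FOLLOW(<H>) = {v, w}
Cell M[<F>, u] receives both <F> -> u v <H> and <F> -> <H> w — the grammar is not LL(1).

No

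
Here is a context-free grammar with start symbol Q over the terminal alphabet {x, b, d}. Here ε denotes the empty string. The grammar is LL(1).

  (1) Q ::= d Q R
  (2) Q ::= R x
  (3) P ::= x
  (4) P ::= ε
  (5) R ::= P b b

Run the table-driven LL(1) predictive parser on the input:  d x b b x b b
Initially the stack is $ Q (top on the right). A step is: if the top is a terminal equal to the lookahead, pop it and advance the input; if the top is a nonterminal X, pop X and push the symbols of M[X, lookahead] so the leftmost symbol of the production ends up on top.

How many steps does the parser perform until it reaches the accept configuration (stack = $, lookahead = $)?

13

step 1: stack=$ Q  input=d x b b x b b $  — expand Q ::= d Q R
step 2: stack=$ R Q d  input=d x b b x b b $  — match d
step 3: stack=$ R Q  input=x b b x b b $  — expand Q ::= R x
step 4: stack=$ R x R  input=x b b x b b $  — expand R ::= P b b
step 5: stack=$ R x b b P  input=x b b x b b $  — expand P ::= x
step 6: stack=$ R x b b x  input=x b b x b b $  — match x
step 7: stack=$ R x b b  input=b b x b b $  — match b
step 8: stack=$ R x b  input=b x b b $  — match b
step 9: stack=$ R x  input=x b b $  — match x
step 10: stack=$ R  input=b b $  — expand R ::= P b b
step 11: stack=$ b b P  input=b b $  — expand P ::= ε
step 12: stack=$ b b  input=b b $  — match b
step 13: stack=$ b  input=b $  — match b
Accept reached after 13 steps.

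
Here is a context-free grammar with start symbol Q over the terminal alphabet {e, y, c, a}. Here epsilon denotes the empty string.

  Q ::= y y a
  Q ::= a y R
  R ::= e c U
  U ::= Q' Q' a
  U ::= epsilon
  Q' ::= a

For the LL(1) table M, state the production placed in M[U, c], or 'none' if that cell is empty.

FIRST(Q) = {a, y}
FIRST(R) = {e}
FIRST(Q') = {a}
FIRST(U) = {epsilon, a}  (via Q' Q' a)
FOLLOW(Q) includes $ since Q is the start symbol.
FOLLOW(R): in Q::=a y R, the suffix after R is empty, so FOLLOW(R) ⊇ FOLLOW(Q) = {$}. Thus FOLLOW(R) = {$}.
FOLLOW(U): in R::=e c U, the suffix after U is empty, so FOLLOW(U) ⊇ FOLLOW(R) = {$}. Thus FOLLOW(U) = {$}.
For U ::= Q' Q' a: FIRST(Q' Q' a) = {a}, so it goes in M[U, t] for t ∈ {a}.
For U ::= epsilon: FIRST(epsilon) = {epsilon}, so it goes in M[U, t] for t ∈ {}; since epsilon ∈ FIRST, also for every t ∈ FOLLOW(U) = {$}.
None of these place a production in M[U, c].

none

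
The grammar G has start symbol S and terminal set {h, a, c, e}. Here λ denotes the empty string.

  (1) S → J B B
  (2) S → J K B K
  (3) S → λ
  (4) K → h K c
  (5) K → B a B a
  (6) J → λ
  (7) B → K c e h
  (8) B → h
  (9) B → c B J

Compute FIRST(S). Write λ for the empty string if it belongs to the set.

FIRST(J): from J→λ we get {λ}. So FIRST(J) = {λ}.
FIRST(S): from S→J B B we get {c, h}; from S→J K B K we get {c, h}; from S→λ we get {λ}. So FIRST(S) = {λ, c, h}.
FIRST(K): from K→h K c we get {h}; from K→B a B a we get {c, h}. So FIRST(K) = {c, h}.
FIRST(B): from B→K c e h we get {c, h}; from B→h we get {h}; from B→c B J we get {c}. So FIRST(B) = {c, h}.

{λ, c, h}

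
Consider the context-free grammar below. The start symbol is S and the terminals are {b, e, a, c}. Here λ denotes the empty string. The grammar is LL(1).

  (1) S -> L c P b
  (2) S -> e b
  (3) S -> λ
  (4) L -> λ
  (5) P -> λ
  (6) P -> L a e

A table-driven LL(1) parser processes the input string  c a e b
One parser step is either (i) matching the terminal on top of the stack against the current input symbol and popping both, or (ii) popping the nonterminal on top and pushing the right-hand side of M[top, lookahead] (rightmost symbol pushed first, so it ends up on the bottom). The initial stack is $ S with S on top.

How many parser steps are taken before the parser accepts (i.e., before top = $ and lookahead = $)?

     Stack      Input      Action
  1  $ S        c a e b $  expand S -> L c P b
  2  $ b P c L  c a e b $  expand L -> λ
  3  $ b P c    c a e b $  match c
  4  $ b P      a e b $    expand P -> L a e
  5  $ b e a L  a e b $    expand L -> λ
  6  $ b e a    a e b $    match a
  7  $ b e      e b $      match e
  8  $ b        b $        match b
Accept reached after 8 steps.

8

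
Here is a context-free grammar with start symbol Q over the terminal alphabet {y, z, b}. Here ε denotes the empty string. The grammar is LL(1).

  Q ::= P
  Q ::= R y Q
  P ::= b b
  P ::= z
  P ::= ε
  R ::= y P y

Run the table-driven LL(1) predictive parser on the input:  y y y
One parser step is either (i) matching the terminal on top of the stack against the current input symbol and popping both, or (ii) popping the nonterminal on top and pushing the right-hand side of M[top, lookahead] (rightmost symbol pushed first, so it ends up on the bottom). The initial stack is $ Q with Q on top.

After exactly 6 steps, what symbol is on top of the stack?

Q

     Stack        Input    Action
  1  $ Q          y y y $  expand Q ::= R y Q
  2  $ Q y R      y y y $  expand R ::= y P y
  3  $ Q y y P y  y y y $  match y
  4  $ Q y y P    y y $    expand P ::= ε
  5  $ Q y y      y y $    match y
  6  $ Q y        y $      match y
Stack after step 6: $ Q (top = Q).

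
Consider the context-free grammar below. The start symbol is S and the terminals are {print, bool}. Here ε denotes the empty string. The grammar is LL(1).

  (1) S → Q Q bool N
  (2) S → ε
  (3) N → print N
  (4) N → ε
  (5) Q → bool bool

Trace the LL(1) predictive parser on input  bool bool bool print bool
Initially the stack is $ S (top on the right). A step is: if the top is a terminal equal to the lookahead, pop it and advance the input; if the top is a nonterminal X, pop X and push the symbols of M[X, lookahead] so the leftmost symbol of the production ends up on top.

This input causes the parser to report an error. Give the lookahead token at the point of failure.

print

step 1: stack=$ S  input=bool bool bool print bool $  — expand S → Q Q bool N
step 2: stack=$ N bool Q Q  input=bool bool bool print bool $  — expand Q → bool bool
step 3: stack=$ N bool Q bool bool  input=bool bool bool print bool $  — match bool
step 4: stack=$ N bool Q bool  input=bool bool print bool $  — match bool
step 5: stack=$ N bool Q  input=bool print bool $  — expand Q → bool bool
step 6: stack=$ N bool bool bool  input=bool print bool $  — match bool
step 7: stack=$ N bool bool  input=print bool $  — error: top is terminal bool but lookahead is print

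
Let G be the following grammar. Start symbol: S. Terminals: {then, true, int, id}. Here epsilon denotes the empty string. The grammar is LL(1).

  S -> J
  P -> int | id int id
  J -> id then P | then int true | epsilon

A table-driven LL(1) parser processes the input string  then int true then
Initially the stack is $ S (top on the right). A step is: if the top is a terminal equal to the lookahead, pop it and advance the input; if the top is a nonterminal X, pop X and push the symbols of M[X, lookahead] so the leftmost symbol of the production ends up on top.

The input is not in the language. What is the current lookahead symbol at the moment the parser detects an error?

     Stack            Input                 Action
  1  $ S              then int true then $  expand S -> J
  2  $ J              then int true then $  expand J -> then int true
  3  $ true int then  then int true then $  match then
  4  $ true int       int true then $       match int
  5  $ true           true then $           match true
  6  $                then $                error: stack empty but input remains

then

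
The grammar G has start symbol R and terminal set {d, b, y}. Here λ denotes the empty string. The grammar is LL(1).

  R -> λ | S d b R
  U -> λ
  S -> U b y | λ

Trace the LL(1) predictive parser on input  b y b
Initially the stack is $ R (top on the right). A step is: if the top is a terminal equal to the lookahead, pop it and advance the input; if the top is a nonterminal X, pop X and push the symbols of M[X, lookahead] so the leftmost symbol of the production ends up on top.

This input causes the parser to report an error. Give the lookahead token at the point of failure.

b

step 1: stack=$ R  input=b y b $  — expand R -> S d b R
step 2: stack=$ R b d S  input=b y b $  — expand S -> U b y
step 3: stack=$ R b d y b U  input=b y b $  — expand U -> λ
step 4: stack=$ R b d y b  input=b y b $  — match b
step 5: stack=$ R b d y  input=y b $  — match y
step 6: stack=$ R b d  input=b $  — error: top is terminal d but lookahead is b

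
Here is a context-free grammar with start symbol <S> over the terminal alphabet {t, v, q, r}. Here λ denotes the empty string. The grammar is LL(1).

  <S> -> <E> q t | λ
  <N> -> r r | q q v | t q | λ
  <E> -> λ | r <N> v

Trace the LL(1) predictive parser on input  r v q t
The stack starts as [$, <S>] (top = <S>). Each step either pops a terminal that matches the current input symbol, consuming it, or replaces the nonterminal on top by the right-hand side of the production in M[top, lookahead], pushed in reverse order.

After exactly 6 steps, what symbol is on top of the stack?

step 1: stack=$ <S>  input=r v q t $  — expand <S> -> <E> q t
step 2: stack=$ t q <E>  input=r v q t $  — expand <E> -> r <N> v
step 3: stack=$ t q v <N> r  input=r v q t $  — match r
step 4: stack=$ t q v <N>  input=v q t $  — expand <N> -> λ
step 5: stack=$ t q v  input=v q t $  — match v
step 6: stack=$ t q  input=q t $  — match q
Stack after step 6: $ t (top = t).

t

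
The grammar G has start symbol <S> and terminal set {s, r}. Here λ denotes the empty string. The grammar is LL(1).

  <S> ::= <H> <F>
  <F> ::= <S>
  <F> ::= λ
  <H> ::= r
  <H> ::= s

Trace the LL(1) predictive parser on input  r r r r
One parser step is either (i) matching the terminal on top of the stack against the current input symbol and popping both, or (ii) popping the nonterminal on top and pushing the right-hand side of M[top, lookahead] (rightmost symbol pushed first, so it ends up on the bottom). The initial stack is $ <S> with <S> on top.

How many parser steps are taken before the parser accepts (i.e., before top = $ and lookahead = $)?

16

step 1: stack=$ <S>  input=r r r r $  — expand <S> ::= <H> <F>
step 2: stack=$ <F> <H>  input=r r r r $  — expand <H> ::= r
step 3: stack=$ <F> r  input=r r r r $  — match r
step 4: stack=$ <F>  input=r r r $  — expand <F> ::= <S>
step 5: stack=$ <S>  input=r r r $  — expand <S> ::= <H> <F>
step 6: stack=$ <F> <H>  input=r r r $  — expand <H> ::= r
step 7: stack=$ <F> r  input=r r r $  — match r
step 8: stack=$ <F>  input=r r $  — expand <F> ::= <S>
step 9: stack=$ <S>  input=r r $  — expand <S> ::= <H> <F>
step 10: stack=$ <F> <H>  input=r r $  — expand <H> ::= r
step 11: stack=$ <F> r  input=r r $  — match r
step 12: stack=$ <F>  input=r $  — expand <F> ::= <S>
step 13: stack=$ <S>  input=r $  — expand <S> ::= <H> <F>
step 14: stack=$ <F> <H>  input=r $  — expand <H> ::= r
step 15: stack=$ <F> r  input=r $  — match r
step 16: stack=$ <F>  input=$  — expand <F> ::= λ
Accept reached after 16 steps.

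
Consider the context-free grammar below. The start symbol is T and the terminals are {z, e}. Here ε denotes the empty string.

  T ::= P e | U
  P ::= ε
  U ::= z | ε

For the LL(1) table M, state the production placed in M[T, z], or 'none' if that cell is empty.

FIRST(P) = {ε}
FIRST(U) = {ε, z}
FIRST(T) = {ε, e, z}  (via P e, U)
FOLLOW(T) includes $ since T is the start symbol.
FOLLOW(T): T appears on no right-hand side. Thus FOLLOW(T) = {$}.
For T ::= P e: FIRST(P e) = {e}, so it goes in M[T, t] for t ∈ {e}.
For T ::= U: FIRST(U) = {ε, z}, so it goes in M[T, t] for t ∈ {z}; since ε ∈ FIRST, also for every t ∈ FOLLOW(T) = {$}.

T ::= U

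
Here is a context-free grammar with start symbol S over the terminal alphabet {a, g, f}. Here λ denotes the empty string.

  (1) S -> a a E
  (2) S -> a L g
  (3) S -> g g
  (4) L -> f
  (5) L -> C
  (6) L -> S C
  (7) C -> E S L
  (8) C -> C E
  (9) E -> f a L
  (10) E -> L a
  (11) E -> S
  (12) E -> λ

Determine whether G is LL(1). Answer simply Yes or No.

FIRST(S) = {a, g}
FIRST(L) = {a, f, g}
FIRST(C) = {a, f, g}
FIRST(E) = {λ, a, f, g}
FOLLOW(S) = {$, a, f, g}
FOLLOW(L) = {$, a, f, g}
FOLLOW(C) = {$, a, f, g}
FOLLOW(E) = {$, a, f, g}
Cell M[C, a] receives both C -> E S L and C -> C E — the grammar is not LL(1).

No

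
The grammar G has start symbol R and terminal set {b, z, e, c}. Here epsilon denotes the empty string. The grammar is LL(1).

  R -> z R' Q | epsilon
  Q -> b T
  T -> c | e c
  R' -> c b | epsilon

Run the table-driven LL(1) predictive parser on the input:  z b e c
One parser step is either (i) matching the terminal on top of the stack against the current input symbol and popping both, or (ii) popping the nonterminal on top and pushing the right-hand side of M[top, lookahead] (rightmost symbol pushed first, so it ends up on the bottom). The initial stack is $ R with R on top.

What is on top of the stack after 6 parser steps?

     Stack     Input      Action
  1  $ R       z b e c $  expand R -> z R' Q
  2  $ Q R' z  z b e c $  match z
  3  $ Q R'    b e c $    expand R' -> epsilon
  4  $ Q       b e c $    expand Q -> b T
  5  $ T b     b e c $    match b
  6  $ T       e c $      expand T -> e c
Stack after step 6: $ c e (top = e).

e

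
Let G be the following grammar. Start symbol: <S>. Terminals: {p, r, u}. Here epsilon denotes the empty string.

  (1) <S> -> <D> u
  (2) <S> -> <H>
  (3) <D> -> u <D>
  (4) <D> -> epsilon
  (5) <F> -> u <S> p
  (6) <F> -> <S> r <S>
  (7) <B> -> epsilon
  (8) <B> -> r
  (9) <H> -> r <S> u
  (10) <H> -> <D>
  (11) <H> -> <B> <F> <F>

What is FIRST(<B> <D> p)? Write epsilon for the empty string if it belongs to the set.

{p, r, u}

FIRST(<D>): from <D>->u <D> we get {u}; from <D>->epsilon we get {epsilon}. So FIRST(<D>) = {epsilon, u}.
FIRST(<B>): from <B>->epsilon we get {epsilon}; from <B>->r we get {r}. So FIRST(<B>) = {epsilon, r}.
FIRST(<S>): from <S>-><D> u we get {u}; from <S>-><H> we get {epsilon, r, u}. So FIRST(<S>) = {epsilon, r, u}.
FIRST(<F>): from <F>->u <S> p we get {u}; from <F>-><S> r <S> we get {r, u}. So FIRST(<F>) = {r, u}.
FIRST(<H>): from <H>->r <S> u we get {r}; from <H>-><D> we get {epsilon, u}; from <H>-><B> <F> <F> we get {r, u}. So FIRST(<H>) = {epsilon, r, u}.
FIRST(<B> <D> p): take FIRST of each symbol in turn, carrying on past any symbol whose FIRST contains epsilon; result {p, r, u}.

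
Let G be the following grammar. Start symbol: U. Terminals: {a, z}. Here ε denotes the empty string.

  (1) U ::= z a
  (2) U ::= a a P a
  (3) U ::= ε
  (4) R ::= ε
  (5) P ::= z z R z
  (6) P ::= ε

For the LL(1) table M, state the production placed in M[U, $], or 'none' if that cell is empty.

FIRST(U) = {ε, a, z}
FIRST(R) = {ε}
FIRST(P) = {ε, z}
FOLLOW(U) includes $ since U is the start symbol.
FOLLOW(U): U appears on no right-hand side. Thus FOLLOW(U) = {$}.
For U ::= z a: FIRST(z a) = {z}, so it goes in M[U, t] for t ∈ {z}.
For U ::= a a P a: FIRST(a a P a) = {a}, so it goes in M[U, t] for t ∈ {a}.
For U ::= ε: FIRST(ε) = {ε}, so it goes in M[U, t] for t ∈ {}; since ε ∈ FIRST, also for every t ∈ FOLLOW(U) = {$}.

U ::= ε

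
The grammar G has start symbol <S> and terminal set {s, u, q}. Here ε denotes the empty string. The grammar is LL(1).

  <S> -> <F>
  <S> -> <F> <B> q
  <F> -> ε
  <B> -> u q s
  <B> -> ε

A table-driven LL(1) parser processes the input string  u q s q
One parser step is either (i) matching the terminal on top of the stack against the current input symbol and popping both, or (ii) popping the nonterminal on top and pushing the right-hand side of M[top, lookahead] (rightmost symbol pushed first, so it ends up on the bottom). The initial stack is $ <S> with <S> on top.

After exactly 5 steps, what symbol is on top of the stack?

     Stack        Input      Action
  1  $ <S>        u q s q $  expand <S> -> <F> <B> q
  2  $ q <B> <F>  u q s q $  expand <F> -> ε
  3  $ q <B>      u q s q $  expand <B> -> u q s
  4  $ q s q u    u q s q $  match u
  5  $ q s q      q s q $    match q
Stack after step 5: $ q s (top = s).

s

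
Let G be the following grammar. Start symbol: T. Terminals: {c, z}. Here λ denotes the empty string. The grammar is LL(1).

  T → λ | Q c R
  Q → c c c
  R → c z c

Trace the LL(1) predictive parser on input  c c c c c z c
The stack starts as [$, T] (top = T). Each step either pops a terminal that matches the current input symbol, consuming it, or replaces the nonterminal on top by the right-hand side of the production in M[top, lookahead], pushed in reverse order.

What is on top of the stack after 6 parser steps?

     Stack        Input            Action
  1  $ T          c c c c c z c $  expand T → Q c R
  2  $ R c Q      c c c c c z c $  expand Q → c c c
  3  $ R c c c c  c c c c c z c $  match c
  4  $ R c c c    c c c c z c $    match c
  5  $ R c c      c c c z c $      match c
  6  $ R c        c c z c $        match c
Stack after step 6: $ R (top = R).

R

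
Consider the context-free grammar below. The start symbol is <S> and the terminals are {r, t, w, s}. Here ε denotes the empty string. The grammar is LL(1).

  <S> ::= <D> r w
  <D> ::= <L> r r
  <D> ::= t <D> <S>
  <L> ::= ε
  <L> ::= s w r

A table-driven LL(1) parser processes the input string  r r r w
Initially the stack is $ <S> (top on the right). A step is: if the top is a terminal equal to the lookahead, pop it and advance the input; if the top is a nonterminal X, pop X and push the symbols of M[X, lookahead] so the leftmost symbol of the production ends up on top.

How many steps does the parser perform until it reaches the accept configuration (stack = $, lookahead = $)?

7

step 1: stack=$ <S>  input=r r r w $  — expand <S> ::= <D> r w
step 2: stack=$ w r <D>  input=r r r w $  — expand <D> ::= <L> r r
step 3: stack=$ w r r r <L>  input=r r r w $  — expand <L> ::= ε
step 4: stack=$ w r r r  input=r r r w $  — match r
step 5: stack=$ w r r  input=r r w $  — match r
step 6: stack=$ w r  input=r w $  — match r
step 7: stack=$ w  input=w $  — match w
Accept reached after 7 steps.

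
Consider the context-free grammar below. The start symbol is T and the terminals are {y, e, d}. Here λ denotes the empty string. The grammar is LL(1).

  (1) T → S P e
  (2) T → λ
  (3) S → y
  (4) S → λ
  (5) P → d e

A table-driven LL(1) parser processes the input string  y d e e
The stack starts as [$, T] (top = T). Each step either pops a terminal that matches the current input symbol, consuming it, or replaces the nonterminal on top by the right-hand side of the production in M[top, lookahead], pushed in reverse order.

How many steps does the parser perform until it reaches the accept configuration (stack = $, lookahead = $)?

7

step 1: stack=$ T  input=y d e e $  — expand T → S P e
step 2: stack=$ e P S  input=y d e e $  — expand S → y
step 3: stack=$ e P y  input=y d e e $  — match y
step 4: stack=$ e P  input=d e e $  — expand P → d e
step 5: stack=$ e e d  input=d e e $  — match d
step 6: stack=$ e e  input=e e $  — match e
step 7: stack=$ e  input=e $  — match e
Accept reached after 7 steps.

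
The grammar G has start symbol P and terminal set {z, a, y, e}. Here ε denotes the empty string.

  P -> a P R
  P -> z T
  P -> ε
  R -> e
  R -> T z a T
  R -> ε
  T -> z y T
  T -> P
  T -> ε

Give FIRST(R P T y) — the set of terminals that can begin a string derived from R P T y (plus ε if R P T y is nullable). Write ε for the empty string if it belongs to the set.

{a, e, y, z}

FIRST(P): from P->a P R we get {a}; from P->z T we get {z}; from P->ε we get {ε}. So FIRST(P) = {ε, a, z}.
FIRST(T): from T->z y T we get {z}; from T->P we get {ε, a, z}; from T->ε we get {ε}. So FIRST(T) = {ε, a, z}.
FIRST(R): from R->e we get {e}; from R->T z a T we get {a, z}; from R->ε we get {ε}. So FIRST(R) = {ε, a, e, z}.
FIRST(R P T y): take FIRST of each symbol in turn, carrying on past any symbol whose FIRST contains ε; result {a, e, y, z}.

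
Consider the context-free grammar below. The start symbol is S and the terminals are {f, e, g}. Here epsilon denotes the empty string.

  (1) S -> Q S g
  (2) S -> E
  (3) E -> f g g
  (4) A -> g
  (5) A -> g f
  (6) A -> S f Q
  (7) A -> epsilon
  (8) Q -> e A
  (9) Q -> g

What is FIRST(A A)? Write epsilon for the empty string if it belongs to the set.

FIRST(E) = {f}
FIRST(Q) = {e, g}
FIRST(S) = {e, f, g}  (via Q S g, E)
FIRST(A) = {epsilon, e, f, g}  (via S f Q)
FIRST(A A): take FIRST of each symbol in turn, carrying on past any symbol whose FIRST contains epsilon; result {epsilon, e, f, g}.

{epsilon, e, f, g}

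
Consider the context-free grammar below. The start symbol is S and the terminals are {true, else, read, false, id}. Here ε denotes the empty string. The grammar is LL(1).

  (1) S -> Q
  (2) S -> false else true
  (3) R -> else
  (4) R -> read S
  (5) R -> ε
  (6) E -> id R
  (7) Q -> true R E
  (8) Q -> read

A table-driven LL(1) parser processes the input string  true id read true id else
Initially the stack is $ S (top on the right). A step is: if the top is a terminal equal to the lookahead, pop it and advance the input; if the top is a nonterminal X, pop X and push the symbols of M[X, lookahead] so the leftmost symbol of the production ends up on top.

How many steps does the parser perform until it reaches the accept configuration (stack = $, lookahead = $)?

16

step 1: stack=$ S  input=true id read true id else $  — expand S -> Q
step 2: stack=$ Q  input=true id read true id else $  — expand Q -> true R E
step 3: stack=$ E R true  input=true id read true id else $  — match true
step 4: stack=$ E R  input=id read true id else $  — expand R -> ε
step 5: stack=$ E  input=id read true id else $  — expand E -> id R
step 6: stack=$ R id  input=id read true id else $  — match id
step 7: stack=$ R  input=read true id else $  — expand R -> read S
step 8: stack=$ S read  input=read true id else $  — match read
step 9: stack=$ S  input=true id else $  — expand S -> Q
step 10: stack=$ Q  input=true id else $  — expand Q -> true R E
step 11: stack=$ E R true  input=true id else $  — match true
step 12: stack=$ E R  input=id else $  — expand R -> ε
step 13: stack=$ E  input=id else $  — expand E -> id R
step 14: stack=$ R id  input=id else $  — match id
step 15: stack=$ R  input=else $  — expand R -> else
step 16: stack=$ else  input=else $  — match else
Accept reached after 16 steps.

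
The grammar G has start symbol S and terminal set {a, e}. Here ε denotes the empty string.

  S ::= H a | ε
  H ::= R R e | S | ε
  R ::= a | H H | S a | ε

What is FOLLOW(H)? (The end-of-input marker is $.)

{a, e}

FIRST(S) = {ε, a, e}  (via H a)
FIRST(H) = {ε, a, e}  (via R R e, S)
FIRST(R) = {ε, a, e}  (via H H, S a)
FOLLOW(S) includes $ since S is the start symbol.
FOLLOW(R): in H::=R R e (occurrence 1), R is followed by R e with FIRST {a, e}; in H::=R R e (occurrence 2), R is followed by e with FIRST {e}. Thus FOLLOW(R) = {a, e}.
FOLLOW(H): in S::=H a, H is followed by a with FIRST {a}; in R::=H H (occurrence 1), H is followed by H with FIRST {ε, a, e}; in R::=H H (occurrence 1), the suffix after H is nullable, so FOLLOW(H) ⊇ FOLLOW(R) = {a, e}; in R::=H H (occurrence 2), the suffix after H is empty, so FOLLOW(H) ⊇ FOLLOW(R) = {a, e}. Thus FOLLOW(H) = {a, e}.
FOLLOW(S): in H::=S, the suffix after S is empty, so FOLLOW(S) ⊇ FOLLOW(H) = {a, e}; in R::=S a, S is followed by a with FIRST {a}. Thus FOLLOW(S) = {$, a, e}.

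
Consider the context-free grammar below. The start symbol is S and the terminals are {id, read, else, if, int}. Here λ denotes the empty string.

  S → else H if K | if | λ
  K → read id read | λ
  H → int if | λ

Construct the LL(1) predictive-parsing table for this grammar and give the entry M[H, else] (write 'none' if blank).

none

FIRST(S) = {λ, else, if}
FIRST(K) = {λ, read}
FIRST(H) = {λ, int}
FOLLOW(S) includes $ since S is the start symbol.
FOLLOW(H): in S→else H if K, H is followed by if K with FIRST {if}. Thus FOLLOW(H) = {if}.
For H → int if: FIRST(int if) = {int}, so it goes in M[H, t] for t ∈ {int}.
For H → λ: FIRST(λ) = {λ}, so it goes in M[H, t] for t ∈ {}; since λ ∈ FIRST, also for every t ∈ FOLLOW(H) = {if}.
None of these place a production in M[H, else].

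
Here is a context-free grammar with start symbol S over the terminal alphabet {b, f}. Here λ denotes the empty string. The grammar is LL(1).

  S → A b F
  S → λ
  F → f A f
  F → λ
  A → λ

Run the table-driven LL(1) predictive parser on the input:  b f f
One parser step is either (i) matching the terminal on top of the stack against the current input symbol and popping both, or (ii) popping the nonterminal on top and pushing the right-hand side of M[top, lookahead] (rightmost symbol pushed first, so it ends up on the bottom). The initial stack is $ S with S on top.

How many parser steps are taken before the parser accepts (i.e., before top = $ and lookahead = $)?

7

     Stack    Input    Action
  1  $ S      b f f $  expand S → A b F
  2  $ F b A  b f f $  expand A → λ
  3  $ F b    b f f $  match b
  4  $ F      f f $    expand F → f A f
  5  $ f A f  f f $    match f
  6  $ f A    f $      expand A → λ
  7  $ f      f $      match f
Accept reached after 7 steps.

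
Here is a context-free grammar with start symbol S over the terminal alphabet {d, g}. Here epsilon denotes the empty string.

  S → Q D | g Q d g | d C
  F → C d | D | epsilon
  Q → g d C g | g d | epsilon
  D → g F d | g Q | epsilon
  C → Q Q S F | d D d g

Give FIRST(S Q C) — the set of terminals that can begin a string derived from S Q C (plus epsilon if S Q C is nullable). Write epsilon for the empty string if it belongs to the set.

FIRST(Q) = {epsilon, g}
FIRST(D) = {epsilon, g}
FIRST(S) = {epsilon, d, g}  (via Q D)
FIRST(F) = {epsilon, d, g}  (via C d, D)
FIRST(C) = {epsilon, d, g}  (via Q Q S F)
FIRST(S Q C): take FIRST of each symbol in turn, carrying on past any symbol whose FIRST contains epsilon; result {epsilon, d, g}.

{epsilon, d, g}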